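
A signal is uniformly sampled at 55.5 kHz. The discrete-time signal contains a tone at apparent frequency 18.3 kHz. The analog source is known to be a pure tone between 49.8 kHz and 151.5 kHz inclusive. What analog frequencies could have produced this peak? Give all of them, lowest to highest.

Frequencies that alias to 18.3 kHz are k·fs ± 18.3 kHz for integer k ≥ 0.
k=0: 18.3 kHz.
k=1: 37.2 kHz, 73.8 kHz.
k=2: 92.7 kHz, 129.3 kHz.
k=3: 148.2 kHz, 184.8 kHz.
k=4: 203.7 kHz, 240.3 kHz.
Within [49.8 kHz, 151.5 kHz]: 73.8 kHz, 92.7 kHz, 129.3 kHz, 148.2 kHz.

73.8 kHz, 92.7 kHz, 129.3 kHz, 148.2 kHz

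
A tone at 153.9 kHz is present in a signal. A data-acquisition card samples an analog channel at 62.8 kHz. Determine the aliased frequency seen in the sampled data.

28.3 kHz

153.9 kHz mod fs = 28.3 kHz.
28.3 kHz ≤ fs/2 = 31.4 kHz, appears at 28.3 kHz.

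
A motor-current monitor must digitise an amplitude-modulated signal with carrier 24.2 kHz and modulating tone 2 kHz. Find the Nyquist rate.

AM sidebands sit at fc ± fm = 22.2 kHz and 26.2 kHz.
Highest-frequency component: 26.2 kHz.
Nyquist rate = 2 × 26.2 kHz = 52.4 kHz.

52.4 kHz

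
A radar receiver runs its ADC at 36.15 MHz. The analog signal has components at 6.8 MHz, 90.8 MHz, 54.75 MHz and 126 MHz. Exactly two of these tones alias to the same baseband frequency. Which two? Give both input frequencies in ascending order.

fs/2 = 18.075 MHz.
6.8 MHz ≤ fs/2 = 18.075 MHz, passes unchanged.
90.8 MHz mod fs = 18.5 MHz.
18.5 MHz > fs/2 = 18.075 MHz, folds to fs − 18.5 MHz = 17.65 MHz.
54.75 MHz mod fs = 18.6 MHz.
18.6 MHz > fs/2 = 18.075 MHz, folds to fs − 18.6 MHz = 17.55 MHz.
126 MHz mod fs = 17.55 MHz.
17.55 MHz ≤ fs/2 = 18.075 MHz, appears at 17.55 MHz.
54.75 MHz and 126 MHz both map to 17.55 MHz.

54.75 MHz, 126 MHz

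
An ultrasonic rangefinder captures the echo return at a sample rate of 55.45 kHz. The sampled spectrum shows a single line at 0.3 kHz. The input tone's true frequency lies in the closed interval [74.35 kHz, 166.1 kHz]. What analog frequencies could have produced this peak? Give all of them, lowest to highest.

Frequencies that alias to 0.3 kHz are k·fs ± 0.3 kHz for integer k ≥ 0.
k=0: 0.3 kHz.
k=1: 55.15 kHz, 55.75 kHz.
k=2: 110.6 kHz, 111.2 kHz.
k=3: 166.05 kHz, 166.65 kHz.
k=4: 221.5 kHz, 222.1 kHz.
Within [74.35 kHz, 166.1 kHz]: 110.6 kHz, 111.2 kHz, 166.05 kHz.

110.6 kHz, 111.2 kHz, 166.05 kHz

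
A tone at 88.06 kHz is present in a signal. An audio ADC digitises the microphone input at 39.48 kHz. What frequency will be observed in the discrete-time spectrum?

9.1 kHz

88.06 kHz mod fs = 9.1 kHz.
9.1 kHz ≤ fs/2 = 19.74 kHz, appears at 9.1 kHz.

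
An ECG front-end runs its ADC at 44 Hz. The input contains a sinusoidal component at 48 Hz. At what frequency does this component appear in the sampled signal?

4 Hz

48 Hz mod fs = 4 Hz.
4 Hz ≤ fs/2 = 22 Hz, appears at 4 Hz.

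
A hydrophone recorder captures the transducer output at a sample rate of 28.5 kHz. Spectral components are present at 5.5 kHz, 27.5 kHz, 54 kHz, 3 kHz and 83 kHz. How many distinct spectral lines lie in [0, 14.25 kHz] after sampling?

fs/2 = 14.25 kHz.
5.5 kHz ≤ fs/2 = 14.25 kHz, passes unchanged.
27.5 kHz > fs/2 = 14.25 kHz, folds to fs − 27.5 kHz = 1 kHz.
54 kHz mod fs = 25.5 kHz.
25.5 kHz > fs/2 = 14.25 kHz, folds to fs − 25.5 kHz = 3 kHz.
3 kHz ≤ fs/2 = 14.25 kHz, passes unchanged.
83 kHz mod fs = 26 kHz.
26 kHz > fs/2 = 14.25 kHz, folds to fs − 26 kHz = 2.5 kHz.
Distinct values: {1 kHz, 2.5 kHz, 3 kHz, 5.5 kHz} → 4.

4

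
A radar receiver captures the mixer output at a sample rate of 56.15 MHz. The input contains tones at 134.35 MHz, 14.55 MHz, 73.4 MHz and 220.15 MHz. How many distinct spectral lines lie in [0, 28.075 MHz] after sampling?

4

fs/2 = 28.075 MHz.
134.35 MHz mod fs = 22.05 MHz.
22.05 MHz ≤ fs/2 = 28.075 MHz, appears at 22.05 MHz.
14.55 MHz ≤ fs/2 = 28.075 MHz, passes unchanged.
73.4 MHz mod fs = 17.25 MHz.
17.25 MHz ≤ fs/2 = 28.075 MHz, appears at 17.25 MHz.
220.15 MHz mod fs = 51.7 MHz.
51.7 MHz > fs/2 = 28.075 MHz, folds to fs − 51.7 MHz = 4.45 MHz.
Distinct values: {4.45 MHz, 14.55 MHz, 17.25 MHz, 22.05 MHz} → 4.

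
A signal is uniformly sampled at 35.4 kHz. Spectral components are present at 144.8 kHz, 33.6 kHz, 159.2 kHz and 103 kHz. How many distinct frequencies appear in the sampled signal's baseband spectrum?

3

fs/2 = 17.7 kHz.
144.8 kHz mod fs = 3.2 kHz.
3.2 kHz ≤ fs/2 = 17.7 kHz, appears at 3.2 kHz.
33.6 kHz > fs/2 = 17.7 kHz, folds to fs − 33.6 kHz = 1.8 kHz.
159.2 kHz mod fs = 17.6 kHz.
17.6 kHz ≤ fs/2 = 17.7 kHz, appears at 17.6 kHz.
103 kHz mod fs = 32.2 kHz.
32.2 kHz > fs/2 = 17.7 kHz, folds to fs − 32.2 kHz = 3.2 kHz.
Distinct values: {1.8 kHz, 3.2 kHz, 17.6 kHz} → 3.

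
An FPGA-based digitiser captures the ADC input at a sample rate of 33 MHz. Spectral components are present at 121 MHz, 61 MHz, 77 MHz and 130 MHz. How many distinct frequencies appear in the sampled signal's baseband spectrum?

fs/2 = 16.5 MHz.
121 MHz mod fs = 22 MHz.
22 MHz > fs/2 = 16.5 MHz, folds to fs − 22 MHz = 11 MHz.
61 MHz mod fs = 28 MHz.
28 MHz > fs/2 = 16.5 MHz, folds to fs − 28 MHz = 5 MHz.
77 MHz mod fs = 11 MHz.
11 MHz ≤ fs/2 = 16.5 MHz, appears at 11 MHz.
130 MHz mod fs = 31 MHz.
31 MHz > fs/2 = 16.5 MHz, folds to fs − 31 MHz = 2 MHz.
Distinct values: {2 MHz, 5 MHz, 11 MHz} → 3.

3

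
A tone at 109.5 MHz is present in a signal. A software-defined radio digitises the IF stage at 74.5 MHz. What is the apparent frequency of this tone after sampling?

35 MHz

109.5 MHz mod fs = 35 MHz.
35 MHz ≤ fs/2 = 37.25 MHz, appears at 35 MHz.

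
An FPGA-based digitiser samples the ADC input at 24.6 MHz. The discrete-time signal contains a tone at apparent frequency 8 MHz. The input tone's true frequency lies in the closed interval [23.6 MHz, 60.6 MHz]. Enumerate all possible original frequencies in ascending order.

32.6 MHz, 41.2 MHz, 57.2 MHz

Frequencies that alias to 8 MHz are k·fs ± 8 MHz for integer k ≥ 0.
k=0: 8 MHz.
k=1: 16.6 MHz, 32.6 MHz.
k=2: 41.2 MHz, 57.2 MHz.
k=3: 65.8 MHz, 81.8 MHz.
Within [23.6 MHz, 60.6 MHz]: 32.6 MHz, 41.2 MHz, 57.2 MHz.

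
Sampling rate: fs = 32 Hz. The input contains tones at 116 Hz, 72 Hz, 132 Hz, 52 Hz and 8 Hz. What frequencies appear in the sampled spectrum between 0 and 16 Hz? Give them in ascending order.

fs/2 = 16 Hz.
116 Hz mod fs = 20 Hz.
20 Hz > fs/2 = 16 Hz, folds to fs − 20 Hz = 12 Hz.
72 Hz mod fs = 8 Hz.
8 Hz ≤ fs/2 = 16 Hz, appears at 8 Hz.
132 Hz mod fs = 4 Hz.
4 Hz ≤ fs/2 = 16 Hz, appears at 4 Hz.
52 Hz mod fs = 20 Hz.
20 Hz > fs/2 = 16 Hz, folds to fs − 20 Hz = 12 Hz.
8 Hz ≤ fs/2 = 16 Hz, passes unchanged.
Distinct values: {4 Hz, 8 Hz, 12 Hz}.

4 Hz, 8 Hz, 12 Hz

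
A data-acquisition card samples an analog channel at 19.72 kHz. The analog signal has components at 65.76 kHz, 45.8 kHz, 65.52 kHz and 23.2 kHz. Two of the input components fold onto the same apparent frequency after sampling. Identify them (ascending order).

45.8 kHz, 65.52 kHz

fs/2 = 9.86 kHz.
65.76 kHz mod fs = 6.6 kHz.
6.6 kHz ≤ fs/2 = 9.86 kHz, appears at 6.6 kHz.
45.8 kHz mod fs = 6.36 kHz.
6.36 kHz ≤ fs/2 = 9.86 kHz, appears at 6.36 kHz.
65.52 kHz mod fs = 6.36 kHz.
6.36 kHz ≤ fs/2 = 9.86 kHz, appears at 6.36 kHz.
23.2 kHz mod fs = 3.48 kHz.
3.48 kHz ≤ fs/2 = 9.86 kHz, appears at 3.48 kHz.
45.8 kHz and 65.52 kHz both map to 6.36 kHz.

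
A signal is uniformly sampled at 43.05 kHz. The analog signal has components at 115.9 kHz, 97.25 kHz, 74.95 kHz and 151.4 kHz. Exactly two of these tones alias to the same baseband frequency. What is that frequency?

11.15 kHz

fs/2 = 21.525 kHz.
115.9 kHz mod fs = 29.8 kHz.
29.8 kHz > fs/2 = 21.525 kHz, folds to fs − 29.8 kHz = 13.25 kHz.
97.25 kHz mod fs = 11.15 kHz.
11.15 kHz ≤ fs/2 = 21.525 kHz, appears at 11.15 kHz.
74.95 kHz mod fs = 31.9 kHz.
31.9 kHz > fs/2 = 21.525 kHz, folds to fs − 31.9 kHz = 11.15 kHz.
151.4 kHz mod fs = 22.25 kHz.
22.25 kHz > fs/2 = 21.525 kHz, folds to fs − 22.25 kHz = 20.8 kHz.
74.95 kHz and 97.25 kHz both map to 11.15 kHz.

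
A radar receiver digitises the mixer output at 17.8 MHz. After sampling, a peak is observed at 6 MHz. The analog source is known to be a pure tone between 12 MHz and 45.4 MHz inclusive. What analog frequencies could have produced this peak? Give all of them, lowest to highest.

Frequencies that alias to 6 MHz are k·fs ± 6 MHz for integer k ≥ 0.
k=0: 6 MHz.
k=1: 11.8 MHz, 23.8 MHz.
k=2: 29.6 MHz, 41.6 MHz.
k=3: 47.4 MHz, 59.4 MHz.
Within [12 MHz, 45.4 MHz]: 23.8 MHz, 29.6 MHz, 41.6 MHz.

23.8 MHz, 29.6 MHz, 41.6 MHz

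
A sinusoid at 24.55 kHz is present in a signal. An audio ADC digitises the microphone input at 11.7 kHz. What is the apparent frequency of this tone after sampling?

1.15 kHz

24.55 kHz mod fs = 1.15 kHz.
1.15 kHz ≤ fs/2 = 5.85 kHz, appears at 1.15 kHz.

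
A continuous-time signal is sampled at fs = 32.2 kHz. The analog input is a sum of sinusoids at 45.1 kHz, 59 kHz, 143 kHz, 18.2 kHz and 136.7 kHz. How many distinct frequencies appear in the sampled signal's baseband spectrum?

fs/2 = 16.1 kHz.
45.1 kHz mod fs = 12.9 kHz.
12.9 kHz ≤ fs/2 = 16.1 kHz, appears at 12.9 kHz.
59 kHz mod fs = 26.8 kHz.
26.8 kHz > fs/2 = 16.1 kHz, folds to fs − 26.8 kHz = 5.4 kHz.
143 kHz mod fs = 14.2 kHz.
14.2 kHz ≤ fs/2 = 16.1 kHz, appears at 14.2 kHz.
18.2 kHz > fs/2 = 16.1 kHz, folds to fs − 18.2 kHz = 14 kHz.
136.7 kHz mod fs = 7.9 kHz.
7.9 kHz ≤ fs/2 = 16.1 kHz, appears at 7.9 kHz.
Distinct values: {5.4 kHz, 7.9 kHz, 12.9 kHz, 14 kHz, 14.2 kHz} → 5.

5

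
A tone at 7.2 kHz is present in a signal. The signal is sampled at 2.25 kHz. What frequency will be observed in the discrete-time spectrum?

0.45 kHz

7.2 kHz mod fs = 0.45 kHz.
0.45 kHz ≤ fs/2 = 1.125 kHz, appears at 0.45 kHz.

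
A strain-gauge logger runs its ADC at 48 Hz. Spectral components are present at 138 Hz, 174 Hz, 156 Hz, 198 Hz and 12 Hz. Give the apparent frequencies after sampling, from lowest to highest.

fs/2 = 24 Hz.
138 Hz mod fs = 42 Hz.
42 Hz > fs/2 = 24 Hz, folds to fs − 42 Hz = 6 Hz.
174 Hz mod fs = 30 Hz.
30 Hz > fs/2 = 24 Hz, folds to fs − 30 Hz = 18 Hz.
156 Hz mod fs = 12 Hz.
12 Hz ≤ fs/2 = 24 Hz, appears at 12 Hz.
198 Hz mod fs = 6 Hz.
6 Hz ≤ fs/2 = 24 Hz, appears at 6 Hz.
12 Hz ≤ fs/2 = 24 Hz, passes unchanged.
Distinct values: {6 Hz, 12 Hz, 18 Hz}.

6 Hz, 12 Hz, 18 Hz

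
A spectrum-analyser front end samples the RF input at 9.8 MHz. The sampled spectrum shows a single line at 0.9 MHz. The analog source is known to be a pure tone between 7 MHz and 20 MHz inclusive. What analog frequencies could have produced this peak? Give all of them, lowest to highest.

8.9 MHz, 10.7 MHz, 18.7 MHz

Frequencies that alias to 0.9 MHz are k·fs ± 0.9 MHz for integer k ≥ 0.
k=0: 0.9 MHz.
k=1: 8.9 MHz, 10.7 MHz.
k=2: 18.7 MHz, 20.5 MHz.
k=3: 28.5 MHz, 30.3 MHz.
Within [7 MHz, 20 MHz]: 8.9 MHz, 10.7 MHz, 18.7 MHz.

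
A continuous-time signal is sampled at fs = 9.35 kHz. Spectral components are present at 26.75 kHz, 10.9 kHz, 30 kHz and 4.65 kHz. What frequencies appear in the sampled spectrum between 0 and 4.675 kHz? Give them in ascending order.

fs/2 = 4.675 kHz.
26.75 kHz mod fs = 8.05 kHz.
8.05 kHz > fs/2 = 4.675 kHz, folds to fs − 8.05 kHz = 1.3 kHz.
10.9 kHz mod fs = 1.55 kHz.
1.55 kHz ≤ fs/2 = 4.675 kHz, appears at 1.55 kHz.
30 kHz mod fs = 1.95 kHz.
1.95 kHz ≤ fs/2 = 4.675 kHz, appears at 1.95 kHz.
4.65 kHz ≤ fs/2 = 4.675 kHz, passes unchanged.
Distinct values: {1.3 kHz, 1.55 kHz, 1.95 kHz, 4.65 kHz}.

1.3 kHz, 1.55 kHz, 1.95 kHz, 4.65 kHz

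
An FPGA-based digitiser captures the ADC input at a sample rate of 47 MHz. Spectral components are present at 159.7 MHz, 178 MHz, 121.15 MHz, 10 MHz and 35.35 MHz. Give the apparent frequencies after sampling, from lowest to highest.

10 MHz, 11.65 MHz, 18.7 MHz, 19.85 MHz

fs/2 = 23.5 MHz.
159.7 MHz mod fs = 18.7 MHz.
18.7 MHz ≤ fs/2 = 23.5 MHz, appears at 18.7 MHz.
178 MHz mod fs = 37 MHz.
37 MHz > fs/2 = 23.5 MHz, folds to fs − 37 MHz = 10 MHz.
121.15 MHz mod fs = 27.15 MHz.
27.15 MHz > fs/2 = 23.5 MHz, folds to fs − 27.15 MHz = 19.85 MHz.
10 MHz ≤ fs/2 = 23.5 MHz, passes unchanged.
35.35 MHz > fs/2 = 23.5 MHz, folds to fs − 35.35 MHz = 11.65 MHz.
Distinct values: {10 MHz, 11.65 MHz, 18.7 MHz, 19.85 MHz}.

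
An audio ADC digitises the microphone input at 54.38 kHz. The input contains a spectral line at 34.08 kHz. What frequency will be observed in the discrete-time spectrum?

34.08 kHz > fs/2 = 27.19 kHz, folds to fs − 34.08 kHz = 20.3 kHz.

20.3 kHz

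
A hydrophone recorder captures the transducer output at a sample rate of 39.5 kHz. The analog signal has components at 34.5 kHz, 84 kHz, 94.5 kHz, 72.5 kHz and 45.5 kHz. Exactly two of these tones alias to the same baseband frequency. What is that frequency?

fs/2 = 19.75 kHz.
34.5 kHz > fs/2 = 19.75 kHz, folds to fs − 34.5 kHz = 5 kHz.
84 kHz mod fs = 5 kHz.
5 kHz ≤ fs/2 = 19.75 kHz, appears at 5 kHz.
94.5 kHz mod fs = 15.5 kHz.
15.5 kHz ≤ fs/2 = 19.75 kHz, appears at 15.5 kHz.
72.5 kHz mod fs = 33 kHz.
33 kHz > fs/2 = 19.75 kHz, folds to fs − 33 kHz = 6.5 kHz.
45.5 kHz mod fs = 6 kHz.
6 kHz ≤ fs/2 = 19.75 kHz, appears at 6 kHz.
34.5 kHz and 84 kHz both map to 5 kHz.

5 kHz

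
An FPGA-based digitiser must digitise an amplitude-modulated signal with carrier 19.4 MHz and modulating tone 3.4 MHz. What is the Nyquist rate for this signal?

AM sidebands sit at fc ± fm = 16 MHz and 22.8 MHz.
Highest-frequency component: 22.8 MHz.
Nyquist rate = 2 × 22.8 MHz = 45.6 MHz.

45.6 MHz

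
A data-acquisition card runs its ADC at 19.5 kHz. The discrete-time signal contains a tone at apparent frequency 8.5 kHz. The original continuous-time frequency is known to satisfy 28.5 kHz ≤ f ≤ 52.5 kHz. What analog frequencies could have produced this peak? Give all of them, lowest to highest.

30.5 kHz, 47.5 kHz, 50 kHz

Frequencies that alias to 8.5 kHz are k·fs ± 8.5 kHz for integer k ≥ 0.
k=0: 8.5 kHz.
k=1: 11 kHz, 28 kHz.
k=2: 30.5 kHz, 47.5 kHz.
k=3: 50 kHz, 67 kHz.
k=4: 69.5 kHz, 86.5 kHz.
Within [28.5 kHz, 52.5 kHz]: 30.5 kHz, 47.5 kHz, 50 kHz.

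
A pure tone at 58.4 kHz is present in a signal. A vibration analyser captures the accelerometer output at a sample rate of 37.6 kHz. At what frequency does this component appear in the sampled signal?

58.4 kHz mod fs = 20.8 kHz.
20.8 kHz > fs/2 = 18.8 kHz, folds to fs − 20.8 kHz = 16.8 kHz.

16.8 kHz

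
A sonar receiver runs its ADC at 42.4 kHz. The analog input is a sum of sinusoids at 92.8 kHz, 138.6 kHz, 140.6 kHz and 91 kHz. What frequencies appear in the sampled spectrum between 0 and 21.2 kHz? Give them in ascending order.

6.2 kHz, 8 kHz, 11.4 kHz, 13.4 kHz

fs/2 = 21.2 kHz.
92.8 kHz mod fs = 8 kHz.
8 kHz ≤ fs/2 = 21.2 kHz, appears at 8 kHz.
138.6 kHz mod fs = 11.4 kHz.
11.4 kHz ≤ fs/2 = 21.2 kHz, appears at 11.4 kHz.
140.6 kHz mod fs = 13.4 kHz.
13.4 kHz ≤ fs/2 = 21.2 kHz, appears at 13.4 kHz.
91 kHz mod fs = 6.2 kHz.
6.2 kHz ≤ fs/2 = 21.2 kHz, appears at 6.2 kHz.
Distinct values: {6.2 kHz, 8 kHz, 11.4 kHz, 13.4 kHz}.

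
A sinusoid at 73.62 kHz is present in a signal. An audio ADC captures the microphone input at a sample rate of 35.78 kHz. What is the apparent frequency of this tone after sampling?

2.06 kHz

73.62 kHz mod fs = 2.06 kHz.
2.06 kHz ≤ fs/2 = 17.89 kHz, appears at 2.06 kHz.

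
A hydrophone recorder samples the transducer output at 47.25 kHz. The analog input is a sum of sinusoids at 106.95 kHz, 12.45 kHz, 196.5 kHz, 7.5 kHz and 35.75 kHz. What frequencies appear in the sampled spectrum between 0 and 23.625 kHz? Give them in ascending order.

7.5 kHz, 11.5 kHz, 12.45 kHz

fs/2 = 23.625 kHz.
106.95 kHz mod fs = 12.45 kHz.
12.45 kHz ≤ fs/2 = 23.625 kHz, appears at 12.45 kHz.
12.45 kHz ≤ fs/2 = 23.625 kHz, passes unchanged.
196.5 kHz mod fs = 7.5 kHz.
7.5 kHz ≤ fs/2 = 23.625 kHz, appears at 7.5 kHz.
7.5 kHz ≤ fs/2 = 23.625 kHz, passes unchanged.
35.75 kHz > fs/2 = 23.625 kHz, folds to fs − 35.75 kHz = 11.5 kHz.
Distinct values: {7.5 kHz, 11.5 kHz, 12.45 kHz}.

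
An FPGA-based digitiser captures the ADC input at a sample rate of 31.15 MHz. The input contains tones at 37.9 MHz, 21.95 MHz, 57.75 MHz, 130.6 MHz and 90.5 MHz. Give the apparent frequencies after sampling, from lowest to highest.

fs/2 = 15.575 MHz.
37.9 MHz mod fs = 6.75 MHz.
6.75 MHz ≤ fs/2 = 15.575 MHz, appears at 6.75 MHz.
21.95 MHz > fs/2 = 15.575 MHz, folds to fs − 21.95 MHz = 9.2 MHz.
57.75 MHz mod fs = 26.6 MHz.
26.6 MHz > fs/2 = 15.575 MHz, folds to fs − 26.6 MHz = 4.55 MHz.
130.6 MHz mod fs = 6 MHz.
6 MHz ≤ fs/2 = 15.575 MHz, appears at 6 MHz.
90.5 MHz mod fs = 28.2 MHz.
28.2 MHz > fs/2 = 15.575 MHz, folds to fs − 28.2 MHz = 2.95 MHz.
Distinct values: {2.95 MHz, 4.55 MHz, 6 MHz, 6.75 MHz, 9.2 MHz}.

2.95 MHz, 4.55 MHz, 6 MHz, 6.75 MHz, 9.2 MHz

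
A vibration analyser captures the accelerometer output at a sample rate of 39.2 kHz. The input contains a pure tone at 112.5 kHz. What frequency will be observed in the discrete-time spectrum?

5.1 kHz

112.5 kHz mod fs = 34.1 kHz.
34.1 kHz > fs/2 = 19.6 kHz, folds to fs − 34.1 kHz = 5.1 kHz.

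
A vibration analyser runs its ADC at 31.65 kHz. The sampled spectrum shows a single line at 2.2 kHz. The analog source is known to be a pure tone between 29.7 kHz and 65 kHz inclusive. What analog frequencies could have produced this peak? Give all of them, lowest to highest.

Frequencies that alias to 2.2 kHz are k·fs ± 2.2 kHz for integer k ≥ 0.
k=0: 2.2 kHz.
k=1: 29.45 kHz, 33.85 kHz.
k=2: 61.1 kHz, 65.5 kHz.
k=3: 92.75 kHz, 97.15 kHz.
Within [29.7 kHz, 65 kHz]: 33.85 kHz, 61.1 kHz.

33.85 kHz, 61.1 kHz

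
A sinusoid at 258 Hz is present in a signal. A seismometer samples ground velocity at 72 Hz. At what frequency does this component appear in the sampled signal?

30 Hz

258 Hz mod fs = 42 Hz.
42 Hz > fs/2 = 36 Hz, folds to fs − 42 Hz = 30 Hz.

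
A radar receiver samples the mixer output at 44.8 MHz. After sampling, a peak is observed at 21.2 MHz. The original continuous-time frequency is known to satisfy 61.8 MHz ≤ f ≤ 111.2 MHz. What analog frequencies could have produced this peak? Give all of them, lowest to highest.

66 MHz, 68.4 MHz, 110.8 MHz

Frequencies that alias to 21.2 MHz are k·fs ± 21.2 MHz for integer k ≥ 0.
k=0: 21.2 MHz.
k=1: 23.6 MHz, 66 MHz.
k=2: 68.4 MHz, 110.8 MHz.
k=3: 113.2 MHz, 155.6 MHz.
Within [61.8 MHz, 111.2 MHz]: 66 MHz, 68.4 MHz, 110.8 MHz.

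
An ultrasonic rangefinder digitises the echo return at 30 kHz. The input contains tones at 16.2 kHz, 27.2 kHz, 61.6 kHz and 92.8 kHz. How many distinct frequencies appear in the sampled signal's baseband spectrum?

3

fs/2 = 15 kHz.
16.2 kHz > fs/2 = 15 kHz, folds to fs − 16.2 kHz = 13.8 kHz.
27.2 kHz > fs/2 = 15 kHz, folds to fs − 27.2 kHz = 2.8 kHz.
61.6 kHz mod fs = 1.6 kHz.
1.6 kHz ≤ fs/2 = 15 kHz, appears at 1.6 kHz.
92.8 kHz mod fs = 2.8 kHz.
2.8 kHz ≤ fs/2 = 15 kHz, appears at 2.8 kHz.
Distinct values: {1.6 kHz, 2.8 kHz, 13.8 kHz} → 3.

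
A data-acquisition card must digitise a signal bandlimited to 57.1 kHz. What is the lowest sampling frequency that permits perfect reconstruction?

Nyquist rate = 2 × 57.1 kHz = 114.2 kHz.

114.2 kHz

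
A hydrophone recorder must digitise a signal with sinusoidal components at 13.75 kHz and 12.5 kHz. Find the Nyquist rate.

Highest-frequency component: 13.75 kHz.
Nyquist rate = 2 × 13.75 kHz = 27.5 kHz.

27.5 kHz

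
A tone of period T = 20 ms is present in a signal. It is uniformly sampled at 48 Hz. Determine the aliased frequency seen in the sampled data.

T = 20 ms → f = 1/T = 50 Hz.
50 Hz mod fs = 2 Hz.
2 Hz ≤ fs/2 = 24 Hz, appears at 2 Hz.

2 Hz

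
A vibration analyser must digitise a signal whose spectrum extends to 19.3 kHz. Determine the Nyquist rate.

Nyquist rate = 2 × 19.3 kHz = 38.6 kHz.

38.6 kHz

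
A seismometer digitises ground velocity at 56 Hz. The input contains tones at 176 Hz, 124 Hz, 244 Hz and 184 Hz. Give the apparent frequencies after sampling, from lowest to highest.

fs/2 = 28 Hz.
176 Hz mod fs = 8 Hz.
8 Hz ≤ fs/2 = 28 Hz, appears at 8 Hz.
124 Hz mod fs = 12 Hz.
12 Hz ≤ fs/2 = 28 Hz, appears at 12 Hz.
244 Hz mod fs = 20 Hz.
20 Hz ≤ fs/2 = 28 Hz, appears at 20 Hz.
184 Hz mod fs = 16 Hz.
16 Hz ≤ fs/2 = 28 Hz, appears at 16 Hz.
Distinct values: {8 Hz, 12 Hz, 16 Hz, 20 Hz}.

8 Hz, 12 Hz, 16 Hz, 20 Hz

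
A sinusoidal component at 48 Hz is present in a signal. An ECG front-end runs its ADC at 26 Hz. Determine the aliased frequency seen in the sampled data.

48 Hz mod fs = 22 Hz.
22 Hz > fs/2 = 13 Hz, folds to fs − 22 Hz = 4 Hz.

4 Hz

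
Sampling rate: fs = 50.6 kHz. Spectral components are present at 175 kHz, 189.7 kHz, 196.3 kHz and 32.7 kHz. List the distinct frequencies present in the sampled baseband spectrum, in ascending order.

6.1 kHz, 12.7 kHz, 17.9 kHz, 23.2 kHz

fs/2 = 25.3 kHz.
175 kHz mod fs = 23.2 kHz.
23.2 kHz ≤ fs/2 = 25.3 kHz, appears at 23.2 kHz.
189.7 kHz mod fs = 37.9 kHz.
37.9 kHz > fs/2 = 25.3 kHz, folds to fs − 37.9 kHz = 12.7 kHz.
196.3 kHz mod fs = 44.5 kHz.
44.5 kHz > fs/2 = 25.3 kHz, folds to fs − 44.5 kHz = 6.1 kHz.
32.7 kHz > fs/2 = 25.3 kHz, folds to fs − 32.7 kHz = 17.9 kHz.
Distinct values: {6.1 kHz, 12.7 kHz, 17.9 kHz, 23.2 kHz}.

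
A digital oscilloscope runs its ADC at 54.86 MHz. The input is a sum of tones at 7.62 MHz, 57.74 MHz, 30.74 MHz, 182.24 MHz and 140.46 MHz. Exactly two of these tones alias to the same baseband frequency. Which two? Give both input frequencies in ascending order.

30.74 MHz, 140.46 MHz

fs/2 = 27.43 MHz.
7.62 MHz ≤ fs/2 = 27.43 MHz, passes unchanged.
57.74 MHz mod fs = 2.88 MHz.
2.88 MHz ≤ fs/2 = 27.43 MHz, appears at 2.88 MHz.
30.74 MHz > fs/2 = 27.43 MHz, folds to fs − 30.74 MHz = 24.12 MHz.
182.24 MHz mod fs = 17.66 MHz.
17.66 MHz ≤ fs/2 = 27.43 MHz, appears at 17.66 MHz.
140.46 MHz mod fs = 30.74 MHz.
30.74 MHz > fs/2 = 27.43 MHz, folds to fs − 30.74 MHz = 24.12 MHz.
30.74 MHz and 140.46 MHz both map to 24.12 MHz.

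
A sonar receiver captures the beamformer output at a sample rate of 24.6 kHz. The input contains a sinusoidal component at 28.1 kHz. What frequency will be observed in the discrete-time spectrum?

3.5 kHz

28.1 kHz mod fs = 3.5 kHz.
3.5 kHz ≤ fs/2 = 12.3 kHz, appears at 3.5 kHz.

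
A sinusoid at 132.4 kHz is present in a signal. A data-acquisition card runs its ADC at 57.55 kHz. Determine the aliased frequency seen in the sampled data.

132.4 kHz mod fs = 17.3 kHz.
17.3 kHz ≤ fs/2 = 28.775 kHz, appears at 17.3 kHz.

17.3 kHz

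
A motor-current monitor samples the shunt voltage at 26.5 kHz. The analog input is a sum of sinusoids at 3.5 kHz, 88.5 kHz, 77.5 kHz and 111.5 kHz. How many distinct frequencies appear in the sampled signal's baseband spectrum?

4

fs/2 = 13.25 kHz.
3.5 kHz ≤ fs/2 = 13.25 kHz, passes unchanged.
88.5 kHz mod fs = 9 kHz.
9 kHz ≤ fs/2 = 13.25 kHz, appears at 9 kHz.
77.5 kHz mod fs = 24.5 kHz.
24.5 kHz > fs/2 = 13.25 kHz, folds to fs − 24.5 kHz = 2 kHz.
111.5 kHz mod fs = 5.5 kHz.
5.5 kHz ≤ fs/2 = 13.25 kHz, appears at 5.5 kHz.
Distinct values: {2 kHz, 3.5 kHz, 5.5 kHz, 9 kHz} → 4.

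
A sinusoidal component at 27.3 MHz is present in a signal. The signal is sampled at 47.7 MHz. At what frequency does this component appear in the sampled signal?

20.4 MHz

27.3 MHz > fs/2 = 23.85 MHz, folds to fs − 27.3 MHz = 20.4 MHz.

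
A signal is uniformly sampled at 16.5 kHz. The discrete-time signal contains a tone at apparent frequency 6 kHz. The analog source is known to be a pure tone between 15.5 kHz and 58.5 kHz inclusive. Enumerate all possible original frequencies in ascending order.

Frequencies that alias to 6 kHz are k·fs ± 6 kHz for integer k ≥ 0.
k=0: 6 kHz.
k=1: 10.5 kHz, 22.5 kHz.
k=2: 27 kHz, 39 kHz.
k=3: 43.5 kHz, 55.5 kHz.
k=4: 60 kHz, 72 kHz.
Within [15.5 kHz, 58.5 kHz]: 22.5 kHz, 27 kHz, 39 kHz, 43.5 kHz, 55.5 kHz.

22.5 kHz, 27 kHz, 39 kHz, 43.5 kHz, 55.5 kHz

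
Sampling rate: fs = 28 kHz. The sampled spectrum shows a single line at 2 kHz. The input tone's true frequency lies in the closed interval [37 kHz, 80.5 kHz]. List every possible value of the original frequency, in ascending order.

54 kHz, 58 kHz

Frequencies that alias to 2 kHz are k·fs ± 2 kHz for integer k ≥ 0.
k=0: 2 kHz.
k=1: 26 kHz, 30 kHz.
k=2: 54 kHz, 58 kHz.
k=3: 82 kHz, 86 kHz.
Within [37 kHz, 80.5 kHz]: 54 kHz, 58 kHz.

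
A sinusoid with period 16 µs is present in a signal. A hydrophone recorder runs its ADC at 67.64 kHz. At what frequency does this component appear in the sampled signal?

T = 16 µs → f = 1/T = 62.5 kHz.
62.5 kHz > fs/2 = 33.82 kHz, folds to fs − 62.5 kHz = 5.14 kHz.

5.14 kHz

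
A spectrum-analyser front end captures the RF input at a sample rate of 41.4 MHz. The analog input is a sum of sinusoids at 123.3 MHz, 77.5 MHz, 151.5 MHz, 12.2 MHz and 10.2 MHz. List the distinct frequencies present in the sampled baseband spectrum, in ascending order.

0.9 MHz, 5.3 MHz, 10.2 MHz, 12.2 MHz, 14.1 MHz

fs/2 = 20.7 MHz.
123.3 MHz mod fs = 40.5 MHz.
40.5 MHz > fs/2 = 20.7 MHz, folds to fs − 40.5 MHz = 0.9 MHz.
77.5 MHz mod fs = 36.1 MHz.
36.1 MHz > fs/2 = 20.7 MHz, folds to fs − 36.1 MHz = 5.3 MHz.
151.5 MHz mod fs = 27.3 MHz.
27.3 MHz > fs/2 = 20.7 MHz, folds to fs − 27.3 MHz = 14.1 MHz.
12.2 MHz ≤ fs/2 = 20.7 MHz, passes unchanged.
10.2 MHz ≤ fs/2 = 20.7 MHz, passes unchanged.
Distinct values: {0.9 MHz, 5.3 MHz, 10.2 MHz, 12.2 MHz, 14.1 MHz}.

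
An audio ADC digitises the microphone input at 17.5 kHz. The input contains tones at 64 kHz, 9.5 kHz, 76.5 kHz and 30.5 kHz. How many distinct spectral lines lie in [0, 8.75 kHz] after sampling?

4

fs/2 = 8.75 kHz.
64 kHz mod fs = 11.5 kHz.
11.5 kHz > fs/2 = 8.75 kHz, folds to fs − 11.5 kHz = 6 kHz.
9.5 kHz > fs/2 = 8.75 kHz, folds to fs − 9.5 kHz = 8 kHz.
76.5 kHz mod fs = 6.5 kHz.
6.5 kHz ≤ fs/2 = 8.75 kHz, appears at 6.5 kHz.
30.5 kHz mod fs = 13 kHz.
13 kHz > fs/2 = 8.75 kHz, folds to fs − 13 kHz = 4.5 kHz.
Distinct values: {4.5 kHz, 6 kHz, 6.5 kHz, 8 kHz} → 4.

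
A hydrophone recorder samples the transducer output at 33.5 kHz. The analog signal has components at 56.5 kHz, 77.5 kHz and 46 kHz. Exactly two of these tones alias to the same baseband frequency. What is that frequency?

fs/2 = 16.75 kHz.
56.5 kHz mod fs = 23 kHz.
23 kHz > fs/2 = 16.75 kHz, folds to fs − 23 kHz = 10.5 kHz.
77.5 kHz mod fs = 10.5 kHz.
10.5 kHz ≤ fs/2 = 16.75 kHz, appears at 10.5 kHz.
46 kHz mod fs = 12.5 kHz.
12.5 kHz ≤ fs/2 = 16.75 kHz, appears at 12.5 kHz.
56.5 kHz and 77.5 kHz both map to 10.5 kHz.

10.5 kHz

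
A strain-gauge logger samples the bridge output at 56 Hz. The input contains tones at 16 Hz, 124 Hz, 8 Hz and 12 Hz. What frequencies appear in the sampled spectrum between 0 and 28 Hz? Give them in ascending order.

fs/2 = 28 Hz.
16 Hz ≤ fs/2 = 28 Hz, passes unchanged.
124 Hz mod fs = 12 Hz.
12 Hz ≤ fs/2 = 28 Hz, appears at 12 Hz.
8 Hz ≤ fs/2 = 28 Hz, passes unchanged.
12 Hz ≤ fs/2 = 28 Hz, passes unchanged.
Distinct values: {8 Hz, 12 Hz, 16 Hz}.

8 Hz, 12 Hz, 16 Hz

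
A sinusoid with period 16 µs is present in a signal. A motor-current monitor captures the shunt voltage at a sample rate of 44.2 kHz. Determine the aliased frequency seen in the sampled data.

18.3 kHz

T = 16 µs → f = 1/T = 62.5 kHz.
62.5 kHz mod fs = 18.3 kHz.
18.3 kHz ≤ fs/2 = 22.1 kHz, appears at 18.3 kHz.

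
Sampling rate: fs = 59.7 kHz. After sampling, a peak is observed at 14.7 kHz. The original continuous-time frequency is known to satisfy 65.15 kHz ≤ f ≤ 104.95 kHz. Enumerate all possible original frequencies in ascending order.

74.4 kHz, 104.7 kHz

Frequencies that alias to 14.7 kHz are k·fs ± 14.7 kHz for integer k ≥ 0.
k=0: 14.7 kHz.
k=1: 45 kHz, 74.4 kHz.
k=2: 104.7 kHz, 134.1 kHz.
k=3: 164.4 kHz, 193.8 kHz.
Within [65.15 kHz, 104.95 kHz]: 74.4 kHz, 104.7 kHz.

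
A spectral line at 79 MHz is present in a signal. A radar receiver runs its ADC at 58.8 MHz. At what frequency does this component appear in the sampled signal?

79 MHz mod fs = 20.2 MHz.
20.2 MHz ≤ fs/2 = 29.4 MHz, appears at 20.2 MHz.

20.2 MHz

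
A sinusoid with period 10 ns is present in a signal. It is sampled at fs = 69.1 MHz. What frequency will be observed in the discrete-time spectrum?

T = 10 ns → f = 1/T = 100 MHz.
100 MHz mod fs = 30.9 MHz.
30.9 MHz ≤ fs/2 = 34.55 MHz, appears at 30.9 MHz.

30.9 MHz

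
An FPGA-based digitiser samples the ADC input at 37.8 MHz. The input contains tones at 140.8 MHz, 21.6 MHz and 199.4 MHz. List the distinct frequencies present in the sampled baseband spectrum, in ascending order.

fs/2 = 18.9 MHz.
140.8 MHz mod fs = 27.4 MHz.
27.4 MHz > fs/2 = 18.9 MHz, folds to fs − 27.4 MHz = 10.4 MHz.
21.6 MHz > fs/2 = 18.9 MHz, folds to fs − 21.6 MHz = 16.2 MHz.
199.4 MHz mod fs = 10.4 MHz.
10.4 MHz ≤ fs/2 = 18.9 MHz, appears at 10.4 MHz.
Distinct values: {10.4 MHz, 16.2 MHz}.

10.4 MHz, 16.2 MHz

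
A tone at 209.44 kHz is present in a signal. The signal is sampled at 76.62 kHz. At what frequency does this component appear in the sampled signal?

209.44 kHz mod fs = 56.2 kHz.
56.2 kHz > fs/2 = 38.31 kHz, folds to fs − 56.2 kHz = 20.42 kHz.

20.42 kHz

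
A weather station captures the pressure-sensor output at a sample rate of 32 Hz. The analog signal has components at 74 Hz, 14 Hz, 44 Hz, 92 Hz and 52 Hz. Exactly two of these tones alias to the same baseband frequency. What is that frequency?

12 Hz

fs/2 = 16 Hz.
74 Hz mod fs = 10 Hz.
10 Hz ≤ fs/2 = 16 Hz, appears at 10 Hz.
14 Hz ≤ fs/2 = 16 Hz, passes unchanged.
44 Hz mod fs = 12 Hz.
12 Hz ≤ fs/2 = 16 Hz, appears at 12 Hz.
92 Hz mod fs = 28 Hz.
28 Hz > fs/2 = 16 Hz, folds to fs − 28 Hz = 4 Hz.
52 Hz mod fs = 20 Hz.
20 Hz > fs/2 = 16 Hz, folds to fs − 20 Hz = 12 Hz.
44 Hz and 52 Hz both map to 12 Hz.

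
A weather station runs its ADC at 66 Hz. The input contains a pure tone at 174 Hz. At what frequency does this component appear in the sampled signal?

24 Hz

174 Hz mod fs = 42 Hz.
42 Hz > fs/2 = 33 Hz, folds to fs − 42 Hz = 24 Hz.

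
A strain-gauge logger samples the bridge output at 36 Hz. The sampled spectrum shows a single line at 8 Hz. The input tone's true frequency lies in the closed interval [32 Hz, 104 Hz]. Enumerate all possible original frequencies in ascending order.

Frequencies that alias to 8 Hz are k·fs ± 8 Hz for integer k ≥ 0.
k=0: 8 Hz.
k=1: 28 Hz, 44 Hz.
k=2: 64 Hz, 80 Hz.
k=3: 100 Hz, 116 Hz.
k=4: 136 Hz, 152 Hz.
Within [32 Hz, 104 Hz]: 44 Hz, 64 Hz, 80 Hz, 100 Hz.

44 Hz, 64 Hz, 80 Hz, 100 Hz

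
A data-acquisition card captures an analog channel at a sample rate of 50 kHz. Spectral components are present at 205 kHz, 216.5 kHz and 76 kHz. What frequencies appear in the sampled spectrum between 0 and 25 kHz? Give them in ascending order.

fs/2 = 25 kHz.
205 kHz mod fs = 5 kHz.
5 kHz ≤ fs/2 = 25 kHz, appears at 5 kHz.
216.5 kHz mod fs = 16.5 kHz.
16.5 kHz ≤ fs/2 = 25 kHz, appears at 16.5 kHz.
76 kHz mod fs = 26 kHz.
26 kHz > fs/2 = 25 kHz, folds to fs − 26 kHz = 24 kHz.
Distinct values: {5 kHz, 16.5 kHz, 24 kHz}.

5 kHz, 16.5 kHz, 24 kHz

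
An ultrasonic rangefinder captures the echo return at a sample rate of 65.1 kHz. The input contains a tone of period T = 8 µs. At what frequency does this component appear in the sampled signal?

T = 8 µs → f = 1/T = 125 kHz.
125 kHz mod fs = 59.9 kHz.
59.9 kHz > fs/2 = 32.55 kHz, folds to fs − 59.9 kHz = 5.2 kHz.

5.2 kHz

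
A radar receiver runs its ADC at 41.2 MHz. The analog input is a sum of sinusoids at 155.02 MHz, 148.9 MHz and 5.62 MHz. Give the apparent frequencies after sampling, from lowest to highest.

fs/2 = 20.6 MHz.
155.02 MHz mod fs = 31.42 MHz.
31.42 MHz > fs/2 = 20.6 MHz, folds to fs − 31.42 MHz = 9.78 MHz.
148.9 MHz mod fs = 25.3 MHz.
25.3 MHz > fs/2 = 20.6 MHz, folds to fs − 25.3 MHz = 15.9 MHz.
5.62 MHz ≤ fs/2 = 20.6 MHz, passes unchanged.
Distinct values: {5.62 MHz, 9.78 MHz, 15.9 MHz}.

5.62 MHz, 9.78 MHz, 15.9 MHz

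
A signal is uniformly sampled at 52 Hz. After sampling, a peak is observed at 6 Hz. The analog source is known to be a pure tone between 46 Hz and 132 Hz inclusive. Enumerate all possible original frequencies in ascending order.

46 Hz, 58 Hz, 98 Hz, 110 Hz

Frequencies that alias to 6 Hz are k·fs ± 6 Hz for integer k ≥ 0.
k=0: 6 Hz.
k=1: 46 Hz, 58 Hz.
k=2: 98 Hz, 110 Hz.
k=3: 150 Hz, 162 Hz.
Within [46 Hz, 132 Hz]: 46 Hz, 58 Hz, 98 Hz, 110 Hz.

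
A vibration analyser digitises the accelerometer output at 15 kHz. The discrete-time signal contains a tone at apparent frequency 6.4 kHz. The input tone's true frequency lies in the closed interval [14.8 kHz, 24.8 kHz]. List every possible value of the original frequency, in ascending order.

21.4 kHz, 23.6 kHz

Frequencies that alias to 6.4 kHz are k·fs ± 6.4 kHz for integer k ≥ 0.
k=0: 6.4 kHz.
k=1: 8.6 kHz, 21.4 kHz.
k=2: 23.6 kHz, 36.4 kHz.
k=3: 38.6 kHz, 51.4 kHz.
Within [14.8 kHz, 24.8 kHz]: 21.4 kHz, 23.6 kHz.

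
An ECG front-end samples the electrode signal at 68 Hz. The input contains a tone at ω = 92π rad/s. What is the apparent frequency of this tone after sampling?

ω = 92π rad/s → f = ω/(2π) = 46 Hz.
46 Hz > fs/2 = 34 Hz, folds to fs − 46 Hz = 22 Hz.

22 Hz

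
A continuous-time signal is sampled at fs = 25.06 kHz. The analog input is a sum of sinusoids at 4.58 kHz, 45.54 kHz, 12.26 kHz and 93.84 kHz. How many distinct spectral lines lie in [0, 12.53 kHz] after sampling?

fs/2 = 12.53 kHz.
4.58 kHz ≤ fs/2 = 12.53 kHz, passes unchanged.
45.54 kHz mod fs = 20.48 kHz.
20.48 kHz > fs/2 = 12.53 kHz, folds to fs − 20.48 kHz = 4.58 kHz.
12.26 kHz ≤ fs/2 = 12.53 kHz, passes unchanged.
93.84 kHz mod fs = 18.66 kHz.
18.66 kHz > fs/2 = 12.53 kHz, folds to fs − 18.66 kHz = 6.4 kHz.
Distinct values: {4.58 kHz, 6.4 kHz, 12.26 kHz} → 3.

3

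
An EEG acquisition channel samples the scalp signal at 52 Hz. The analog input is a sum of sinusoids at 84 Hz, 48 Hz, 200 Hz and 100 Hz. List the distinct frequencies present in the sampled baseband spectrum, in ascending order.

4 Hz, 8 Hz, 20 Hz

fs/2 = 26 Hz.
84 Hz mod fs = 32 Hz.
32 Hz > fs/2 = 26 Hz, folds to fs − 32 Hz = 20 Hz.
48 Hz > fs/2 = 26 Hz, folds to fs − 48 Hz = 4 Hz.
200 Hz mod fs = 44 Hz.
44 Hz > fs/2 = 26 Hz, folds to fs − 44 Hz = 8 Hz.
100 Hz mod fs = 48 Hz.
48 Hz > fs/2 = 26 Hz, folds to fs − 48 Hz = 4 Hz.
Distinct values: {4 Hz, 8 Hz, 20 Hz}.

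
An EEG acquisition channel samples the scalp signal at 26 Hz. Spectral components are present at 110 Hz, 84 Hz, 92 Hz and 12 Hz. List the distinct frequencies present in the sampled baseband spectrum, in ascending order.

fs/2 = 13 Hz.
110 Hz mod fs = 6 Hz.
6 Hz ≤ fs/2 = 13 Hz, appears at 6 Hz.
84 Hz mod fs = 6 Hz.
6 Hz ≤ fs/2 = 13 Hz, appears at 6 Hz.
92 Hz mod fs = 14 Hz.
14 Hz > fs/2 = 13 Hz, folds to fs − 14 Hz = 12 Hz.
12 Hz ≤ fs/2 = 13 Hz, passes unchanged.
Distinct values: {6 Hz, 12 Hz}.

6 Hz, 12 Hz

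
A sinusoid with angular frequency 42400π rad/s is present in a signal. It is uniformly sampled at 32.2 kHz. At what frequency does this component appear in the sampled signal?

11 kHz

ω = 42400π rad/s → f = ω/(2π) = 21200 Hz = 21.2 kHz.
21.2 kHz > fs/2 = 16.1 kHz, folds to fs − 21.2 kHz = 11 kHz.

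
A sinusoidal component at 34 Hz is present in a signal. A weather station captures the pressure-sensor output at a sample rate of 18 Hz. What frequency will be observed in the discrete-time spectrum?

34 Hz mod fs = 16 Hz.
16 Hz > fs/2 = 9 Hz, folds to fs − 16 Hz = 2 Hz.

2 Hz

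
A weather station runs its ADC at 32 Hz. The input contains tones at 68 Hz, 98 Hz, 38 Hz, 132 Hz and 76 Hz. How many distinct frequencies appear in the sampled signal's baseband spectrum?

fs/2 = 16 Hz.
68 Hz mod fs = 4 Hz.
4 Hz ≤ fs/2 = 16 Hz, appears at 4 Hz.
98 Hz mod fs = 2 Hz.
2 Hz ≤ fs/2 = 16 Hz, appears at 2 Hz.
38 Hz mod fs = 6 Hz.
6 Hz ≤ fs/2 = 16 Hz, appears at 6 Hz.
132 Hz mod fs = 4 Hz.
4 Hz ≤ fs/2 = 16 Hz, appears at 4 Hz.
76 Hz mod fs = 12 Hz.
12 Hz ≤ fs/2 = 16 Hz, appears at 12 Hz.
Distinct values: {2 Hz, 4 Hz, 6 Hz, 12 Hz} → 4.

4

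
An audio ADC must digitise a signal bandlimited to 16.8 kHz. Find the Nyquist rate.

Nyquist rate = 2 × 16.8 kHz = 33.6 kHz.

33.6 kHz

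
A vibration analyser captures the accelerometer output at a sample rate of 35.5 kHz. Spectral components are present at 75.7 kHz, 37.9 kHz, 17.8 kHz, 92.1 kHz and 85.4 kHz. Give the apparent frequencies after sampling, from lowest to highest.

2.4 kHz, 4.7 kHz, 14.4 kHz, 17.7 kHz

fs/2 = 17.75 kHz.
75.7 kHz mod fs = 4.7 kHz.
4.7 kHz ≤ fs/2 = 17.75 kHz, appears at 4.7 kHz.
37.9 kHz mod fs = 2.4 kHz.
2.4 kHz ≤ fs/2 = 17.75 kHz, appears at 2.4 kHz.
17.8 kHz > fs/2 = 17.75 kHz, folds to fs − 17.8 kHz = 17.7 kHz.
92.1 kHz mod fs = 21.1 kHz.
21.1 kHz > fs/2 = 17.75 kHz, folds to fs − 21.1 kHz = 14.4 kHz.
85.4 kHz mod fs = 14.4 kHz.
14.4 kHz ≤ fs/2 = 17.75 kHz, appears at 14.4 kHz.
Distinct values: {2.4 kHz, 4.7 kHz, 14.4 kHz, 17.7 kHz}.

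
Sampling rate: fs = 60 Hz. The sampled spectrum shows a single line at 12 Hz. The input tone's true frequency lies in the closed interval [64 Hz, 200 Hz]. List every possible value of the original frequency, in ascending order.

72 Hz, 108 Hz, 132 Hz, 168 Hz, 192 Hz

Frequencies that alias to 12 Hz are k·fs ± 12 Hz for integer k ≥ 0.
k=0: 12 Hz.
k=1: 48 Hz, 72 Hz.
k=2: 108 Hz, 132 Hz.
k=3: 168 Hz, 192 Hz.
k=4: 228 Hz, 252 Hz.
Within [64 Hz, 200 Hz]: 72 Hz, 108 Hz, 132 Hz, 168 Hz, 192 Hz.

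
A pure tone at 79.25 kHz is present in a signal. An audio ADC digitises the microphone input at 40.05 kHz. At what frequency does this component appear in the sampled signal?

0.85 kHz

79.25 kHz mod fs = 39.2 kHz.
39.2 kHz > fs/2 = 20.025 kHz, folds to fs − 39.2 kHz = 0.85 kHz.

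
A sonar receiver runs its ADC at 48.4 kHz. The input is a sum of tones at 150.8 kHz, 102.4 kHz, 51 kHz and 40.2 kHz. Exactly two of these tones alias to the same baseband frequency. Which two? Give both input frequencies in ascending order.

fs/2 = 24.2 kHz.
150.8 kHz mod fs = 5.6 kHz.
5.6 kHz ≤ fs/2 = 24.2 kHz, appears at 5.6 kHz.
102.4 kHz mod fs = 5.6 kHz.
5.6 kHz ≤ fs/2 = 24.2 kHz, appears at 5.6 kHz.
51 kHz mod fs = 2.6 kHz.
2.6 kHz ≤ fs/2 = 24.2 kHz, appears at 2.6 kHz.
40.2 kHz > fs/2 = 24.2 kHz, folds to fs − 40.2 kHz = 8.2 kHz.
102.4 kHz and 150.8 kHz both map to 5.6 kHz.

102.4 kHz, 150.8 kHz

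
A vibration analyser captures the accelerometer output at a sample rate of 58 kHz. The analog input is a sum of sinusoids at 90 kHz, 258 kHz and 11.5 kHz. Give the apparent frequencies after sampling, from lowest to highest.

11.5 kHz, 26 kHz

fs/2 = 29 kHz.
90 kHz mod fs = 32 kHz.
32 kHz > fs/2 = 29 kHz, folds to fs − 32 kHz = 26 kHz.
258 kHz mod fs = 26 kHz.
26 kHz ≤ fs/2 = 29 kHz, appears at 26 kHz.
11.5 kHz ≤ fs/2 = 29 kHz, passes unchanged.
Distinct values: {11.5 kHz, 26 kHz}.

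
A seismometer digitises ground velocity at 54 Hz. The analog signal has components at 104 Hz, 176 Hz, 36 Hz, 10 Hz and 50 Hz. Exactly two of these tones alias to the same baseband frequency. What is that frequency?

4 Hz

fs/2 = 27 Hz.
104 Hz mod fs = 50 Hz.
50 Hz > fs/2 = 27 Hz, folds to fs − 50 Hz = 4 Hz.
176 Hz mod fs = 14 Hz.
14 Hz ≤ fs/2 = 27 Hz, appears at 14 Hz.
36 Hz > fs/2 = 27 Hz, folds to fs − 36 Hz = 18 Hz.
10 Hz ≤ fs/2 = 27 Hz, passes unchanged.
50 Hz > fs/2 = 27 Hz, folds to fs − 50 Hz = 4 Hz.
50 Hz and 104 Hz both map to 4 Hz.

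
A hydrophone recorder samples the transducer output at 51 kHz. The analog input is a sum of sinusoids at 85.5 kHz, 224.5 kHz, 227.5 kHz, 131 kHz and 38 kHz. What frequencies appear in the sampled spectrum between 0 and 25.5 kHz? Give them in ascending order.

fs/2 = 25.5 kHz.
85.5 kHz mod fs = 34.5 kHz.
34.5 kHz > fs/2 = 25.5 kHz, folds to fs − 34.5 kHz = 16.5 kHz.
224.5 kHz mod fs = 20.5 kHz.
20.5 kHz ≤ fs/2 = 25.5 kHz, appears at 20.5 kHz.
227.5 kHz mod fs = 23.5 kHz.
23.5 kHz ≤ fs/2 = 25.5 kHz, appears at 23.5 kHz.
131 kHz mod fs = 29 kHz.
29 kHz > fs/2 = 25.5 kHz, folds to fs − 29 kHz = 22 kHz.
38 kHz > fs/2 = 25.5 kHz, folds to fs − 38 kHz = 13 kHz.
Distinct values: {13 kHz, 16.5 kHz, 20.5 kHz, 22 kHz, 23.5 kHz}.

13 kHz, 16.5 kHz, 20.5 kHz, 22 kHz, 23.5 kHz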